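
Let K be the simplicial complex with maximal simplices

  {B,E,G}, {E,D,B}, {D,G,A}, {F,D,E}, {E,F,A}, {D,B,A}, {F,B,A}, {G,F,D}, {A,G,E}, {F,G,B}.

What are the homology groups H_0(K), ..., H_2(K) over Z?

Take the total order A < B < D < E < F < G on the vertex set. Then K (dimension 2) consists of the simplices:

  0-simplices (6): A, B, D, E, F, G
  1-simplices (15): AB, AD, AE, AF, AG, BD, BE, BF, BG, DE, DF, DG, EF, EG, FG
  2-simplices (10): ABD, ABF, ADG, AEF, AEG, BDE, BEG, BFG, DEF, DFG

giving chain groups C_0 ≅ Z^6, C_1 ≅ Z^15, C_2 ≅ Z^10.

The boundary map ∂_1: C_1 → C_0 maps an edge to its endpoints' difference, ∂[p,q] = q − p. For instance
  ∂BE = E − B.
As a 6×15 matrix over Z this has rank 5, with invariant factors (1,1,1,1,1).

Boundary ∂_2: C_2 → C_1 acts by ∂[p,q,r] = [q,r] − [p,r] + [p,q]. For instance
  ∂DEF = EF − DF + DE,
  ∂AEF = EF − AF + AE.
This gives a 15×10 integer matrix of rank 10; reducing to Smith normal form yields diagonal entries (1,1,1,1,1,1,1,1,1,2).

Reading off H_k = ker ∂_k / im ∂_{k+1}:

  H_0: rank C_0 − rank ∂_1 = 6 − 5 = 1, and the invariant factors of ∂_1 are all 1, so H_0 = Z.
  H_1: rank ker ∂_1 − rank ∂_2 = (15 − 5) − 10 = 0, and ∂_2 has invariant factor 2 > 1, so H_1 = Z/2.
  H_2: rank ker ∂_2 − rank ∂_3 = (10 − 10) − 0 = 0, and there is no ∂_3, so H_2 = 0.

As a check, the Euler characteristic is 6 − 15 + 10 = 1, which agrees with 1 − 0 + 0 = 1.
(K is a triangulation of the real projective plane RP^2.)

H_0 = Z,  H_1 = Z/2,  H_2 = 0.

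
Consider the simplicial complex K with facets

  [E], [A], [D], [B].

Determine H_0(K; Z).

Take the total order A < B < D < E on the vertex set. Then K (dimension 0) consists of the simplices:

  0-simplices (4): A, B, D, E

giving chain groups C_0 ≅ Z^4.

Reading off H_k = ker ∂_k / im ∂_{k+1}:

  H_0: rank C_0 − rank ∂_1 = 4 − 0 = 4, and there is no ∂_1, so H_0 ≅ Z^4.

H_0 = Z^4.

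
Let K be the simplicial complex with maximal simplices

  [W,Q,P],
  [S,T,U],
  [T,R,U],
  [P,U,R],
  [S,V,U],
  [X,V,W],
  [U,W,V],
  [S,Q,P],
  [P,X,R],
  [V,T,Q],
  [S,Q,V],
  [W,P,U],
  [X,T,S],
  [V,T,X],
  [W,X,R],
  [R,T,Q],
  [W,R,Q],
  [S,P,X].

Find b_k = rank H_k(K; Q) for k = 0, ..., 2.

b_0 = 1, b_1 = 1, b_2 = 0.

Take the total order P < Q < R < S < T < U < V < W < X on the vertex set. Then K (dimension 2) consists of the simplices:

  0-simplices (9): P, Q, R, S, T, U, V, W, X
  1-simplices (27): PQ, PR, PS, PU, PW, PX, QR, QS, QT, QV, QW, RT, RU, RW, RX, ST, SU, SV, SX, TU, TV, TX, UV, UW, VW, VX, WX
  2-simplices (18): PQS, PQW, PRU, PRX, PSX, PUW, QRT, QRW, QSV, QTV, RTU, RWX, STU, STX, SUV, TVX, UVW, VWX

giving chain groups C_0 ≅ Z^9, C_1 ≅ Z^27, C_2 ≅ Z^18.

The boundary map ∂_1: C_1 → C_0 maps an edge to its endpoints' difference, ∂[p,q] = q − p. For instance
  ∂PQ = Q − P.
This gives a 9×27 integer matrix of rank 8; reducing to Smith normal form yields diagonal entries (1,1,1,1,1,1,1,1).

The boundary map ∂_2: C_2 → C_1 sends each 2-simplex [p,q,r] to [q,r] − [p,r] + [p,q]. For instance
  ∂UVW = VW − UW + UV,
  ∂STX = TX − SX + ST.
The 27×18 boundary matrix has rank 18 and Smith normal form diag(1,1,1,1,1,1,1,1,1,1,1,1,1,1,1,1,1,2).

Computing H_k = (kernel of ∂_k) / (image of ∂_{k+1}):

  H_0: rank C_0 − rank ∂_1 = 9 − 8 = 1, and the invariant factors of ∂_1 are all 1, so H_0 = Z.
  H_1: rank ker ∂_1 − rank ∂_2 = (27 − 8) − 18 = 1, and ∂_2 has invariant factor 2 > 1, so H_1 = Z ⊕ Z/2Z.
  H_2: rank ker ∂_2 − rank ∂_3 = (18 − 18) − 0 = 0, and there is no ∂_3, so H_2 = 0.

Hence the Betti numbers are b_0 = 1, b_1 = 1, b_2 = 0.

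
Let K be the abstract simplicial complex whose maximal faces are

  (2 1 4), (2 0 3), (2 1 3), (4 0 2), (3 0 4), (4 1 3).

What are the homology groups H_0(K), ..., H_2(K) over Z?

H_0 ≅ Z,  H_1 = 0,  H_2 ≅ Z.

K has 5 vertices, 9 edges, 6 triangles.
rank ∂_0 = 0, rank ∂_1 = 4 ⇒ b_0 = 5 − 0 − 4 = 1; all invariant factors of ∂_1 are 1 so no torsion. So H_0 ≅ Z.
rank ∂_1 = 4, rank ∂_2 = 5 ⇒ b_1 = 9 − 4 − 5 = 0; all invariant factors of ∂_2 are 1 so no torsion. So H_1 ≅ 0.
rank ∂_2 = 5, rank ∂_3 = 0 ⇒ b_2 = 6 − 5 − 0 = 1. So H_2 ≅ Z.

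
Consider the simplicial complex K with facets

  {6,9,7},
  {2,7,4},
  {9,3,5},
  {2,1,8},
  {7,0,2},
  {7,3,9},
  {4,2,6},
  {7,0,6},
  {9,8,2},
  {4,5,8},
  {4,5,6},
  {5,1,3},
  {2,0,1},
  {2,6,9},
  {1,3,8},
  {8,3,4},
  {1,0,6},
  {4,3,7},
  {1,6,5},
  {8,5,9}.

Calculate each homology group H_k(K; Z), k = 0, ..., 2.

Take the total order 0 < 1 < 2 < 3 < 4 < 5 < 6 < 7 < 8 < 9 on the vertex set. Then K (dimension 2) consists of the simplices:

  0-simplices (10): [0], [1], [2], [3], [4], [5], [6], [7], [8], [9]
  1-simplices (30): (30 of them)
  2-simplices (20): (20 of them)

giving chain groups C_0 ≅ Z^10, C_1 ≅ Z^30, C_2 ≅ Z^20.

∂_1: C_1 → C_0 is given by ∂[p,q] = [q] − [p].
The 10×30 boundary matrix has rank 9 and Smith normal form diag(1,1,1,1,1,1,1,1,1).

Boundary ∂_2: C_2 → C_1 acts by ∂[p,q,r] = [q,r] − [p,r] + [p,q]. For instance
  ∂[2,4,7] = [4,7] − [2,7] + [2,4],
  ∂[3,4,7] = [4,7] − [3,7] + [3,4].
The 30×20 boundary matrix has rank 20 and Smith normal form diag(1,1,1,1,1,1,1,1,1,1,1,1,1,1,1,1,1,1,1,2).

Computing H_k = (kernel of ∂_k) / (image of ∂_{k+1}):

  H_0: rank C_0 − rank ∂_1 = 10 − 9 = 1, and the invariant factors of ∂_1 are all 1, so H_0 ≅ Z.
  H_1: rank ker ∂_1 − rank ∂_2 = (30 − 9) − 20 = 1, and ∂_2 has invariant factor 2 > 1, so H_1 ≅ Z × Z/2.
  H_2: rank ker ∂_2 − rank ∂_3 = (20 − 20) − 0 = 0, and there is no ∂_3, so H_2 ≅ 0.

As a check, the Euler characteristic is 10 − 30 + 20 = 0, which agrees with 1 − 1 + 0 = 0.

H_0 = Z,  H_1 = Z × Z/2,  H_2 = 0.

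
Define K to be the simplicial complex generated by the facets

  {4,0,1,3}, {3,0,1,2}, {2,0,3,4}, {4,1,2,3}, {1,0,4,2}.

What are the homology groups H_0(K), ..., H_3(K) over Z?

H_0 = Z,  H_1 = 0,  H_2 = 0,  H_3 = Z.

Order the vertices as 0 < 1 < 2 < 3 < 4. Listing each simplex with vertices in this order, K has dimension 3 with simplices:

  0-simplices (5): [0], [1], [2], [3], [4]
  1-simplices (10): [0,1], [0,2], [0,3], [0,4], [1,2], [1,3], [1,4], [2,3], [2,4], [3,4]
  2-simplices (10): [0,1,2], [0,1,3], [0,1,4], [0,2,3], [0,2,4], [0,3,4], [1,2,3], [1,2,4], [1,3,4], [2,3,4]
  3-simplices (5): [0,1,2,3], [0,1,2,4], [0,1,3,4], [0,2,3,4], [1,2,3,4]

giving chain groups C_0 ≅ Z^5, C_1 ≅ Z^10, C_2 ≅ Z^10, C_3 ≅ Z^5.

Boundary ∂_1: C_1 → C_0 sends each edge [p,q] (with p < q) to q − p.
As a 5×10 matrix over Z this has rank 4, with invariant factors (1,1,1,1).

The boundary map ∂_2: C_2 → C_1 acts by ∂[p,q,r] = [q,r] − [p,r] + [p,q]. For instance
  ∂[0,2,3] = [2,3] − [0,3] + [0,2],
  ∂[0,2,4] = [2,4] − [0,4] + [0,2].
The 10×10 boundary matrix has rank 6 and Smith normal form diag(1,1,1,1,1,1).

Boundary ∂_3: C_3 → C_2 sends each 3-simplex σ to the alternating sum Σ_i (−1)^i (σ with its i-th vertex removed). For instance
  ∂[0,1,2,4] = [1,2,4] − [0,2,4] + [0,1,4] − [0,1,2],
  ∂[0,1,3,4] = [1,3,4] − [0,3,4] + [0,1,4] − [0,1,3].
As a 10×5 matrix over Z this has rank 4, with invariant factors (1,1,1,1).

Computing H_k = (kernel of ∂_k) / (image of ∂_{k+1}):

  H_0: rank C_0 − rank ∂_1 = 5 − 4 = 1, and the invariant factors of ∂_1 are all 1, so H_0 = Z.
  H_1: rank ker ∂_1 − rank ∂_2 = (10 − 4) − 6 = 0, and the invariant factors of ∂_2 are all 1, so H_1 = 0.
  H_2: rank ker ∂_2 − rank ∂_3 = (10 − 6) − 4 = 0, and the invariant factors of ∂_3 are all 1, so H_2 = 0.
  H_3: rank ker ∂_3 − rank ∂_4 = (5 − 4) − 0 = 1, and there is no ∂_4, so H_3 = Z.

As a check, the Euler characteristic is 5 − 10 + 10 − 5 = 0, which agrees with 1 − 0 + 0 − 1 = 0.
(K is a triangulation of the 3-sphere S^3.)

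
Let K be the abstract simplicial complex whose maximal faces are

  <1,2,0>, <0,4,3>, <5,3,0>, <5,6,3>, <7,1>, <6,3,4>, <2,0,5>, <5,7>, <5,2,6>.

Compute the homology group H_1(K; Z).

We work with the vertex ordering 0 < 1 < 2 < 3 < 4 < 5 < 6 < 7. The simplices of K, each written with vertices in increasing order, are:

  0-simplices (8): [0], [1], [2], [3], [4], [5], [6], [7]
  1-simplices (15): [0,1], [0,2], [0,3], [0,4], [0,5], [1,2], [1,7], [2,5], [2,6], [3,4], [3,5], [3,6], [4,6], [5,6], [5,7]
  2-simplices (7): [0,1,2], [0,2,5], [0,3,4], [0,3,5], [2,5,6], [3,4,6], [3,5,6]

giving chain groups C_0 ≅ Z^8, C_1 ≅ Z^15, C_2 ≅ Z^7.

The boundary map ∂_1: C_1 → C_0 maps an edge to its endpoints' difference, ∂[p,q] = q − p.
The 8×15 boundary matrix has rank 7 and Smith normal form diag(1,1,1,1,1,1,1).

The boundary map ∂_2: C_2 → C_1 maps a triangle to the signed sum of its edges. For instance
  ∂[3,5,6] = [5,6] − [3,6] + [3,5],
  ∂[3,4,6] = [4,6] − [3,6] + [3,4].
This gives a 15×7 integer matrix of rank 7; reducing to Smith normal form yields diagonal entries (1,1,1,1,1,1,1).

Now H_k = ker ∂_k / im ∂_{k+1}, so:

  H_1: rank ker ∂_1 − rank ∂_2 = (15 − 7) − 7 = 1, and the invariant factors of ∂_2 are all 1, so H_1 = Z.

H_1 = Z.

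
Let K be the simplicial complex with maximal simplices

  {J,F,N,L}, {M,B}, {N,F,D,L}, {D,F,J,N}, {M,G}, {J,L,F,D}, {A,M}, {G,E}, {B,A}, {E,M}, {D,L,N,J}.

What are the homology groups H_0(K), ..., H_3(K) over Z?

Fix the vertex order A < B < D < E < F < G < J < L < M < N and write every simplex with vertices in increasing order. Then dim K = 3 and the simplices of K are:

  0-simplices (10): A, B, D, E, F, G, J, L, M, N
  1-simplices (16): AB, AM, BM, DF, DJ, DL, DN, EG, EM, FJ, FL, FN, GM, JL, JN, LN
  2-simplices (10): DFJ, DFL, DFN, DJL, DJN, DLN, FJL, FJN, FLN, JLN
  3-simplices (5): DFJL, DFJN, DFLN, DJLN, FJLN

so the chain groups are C_0 ≅ Z^10, C_1 ≅ Z^16, C_2 ≅ Z^10, C_3 ≅ Z^5.

∂_1: C_1 → C_0 sends each edge [p,q] (with p < q) to q − p. For instance
  ∂JN = N − J.
As a 10×16 matrix over Z this has rank 8, with invariant factors (1,1,1,1,1,1,1,1).

∂_2: C_2 → C_1 maps a triangle to the signed sum of its edges. For instance
  ∂DFL = FL − DL + DF,
  ∂DFN = FN − DN + DF.
The resulting 16×10 matrix has rank 6, and its Smith normal form has invariant factors (1,1,1,1,1,1).

Boundary ∂_3: C_3 → C_2 sends each 3-simplex σ to the alternating sum Σ_i (−1)^i (σ with its i-th vertex removed). For instance
  ∂FJLN = JLN − FLN + FJN − FJL,
  ∂DJLN = JLN − DLN + DJN − DJL.
The resulting 10×5 matrix has rank 4, and its Smith normal form has invariant factors (1,1,1,1).

Reading off H_k = ker ∂_k / im ∂_{k+1}:

  H_0: rank C_0 − rank ∂_1 = 10 − 8 = 2, and the invariant factors of ∂_1 are all 1, so H_0 ≅ Z^2.
  H_1: rank ker ∂_1 − rank ∂_2 = (16 − 8) − 6 = 2, and the invariant factors of ∂_2 are all 1, so H_1 ≅ Z^2.
  H_2: rank ker ∂_2 − rank ∂_3 = (10 − 6) − 4 = 0, and the invariant factors of ∂_3 are all 1, so H_2 ≅ 0.
  H_3: rank ker ∂_3 − rank ∂_4 = (5 − 4) − 0 = 1, and there is no ∂_4, so H_3 ≅ Z.

As a check, the Euler characteristic is 10 − 16 + 10 − 5 = -1, which agrees with 2 − 2 + 0 − 1 = -1.

H_0 = Z^2,  H_1 = Z^2,  H_2 = 0,  H_3 = Z.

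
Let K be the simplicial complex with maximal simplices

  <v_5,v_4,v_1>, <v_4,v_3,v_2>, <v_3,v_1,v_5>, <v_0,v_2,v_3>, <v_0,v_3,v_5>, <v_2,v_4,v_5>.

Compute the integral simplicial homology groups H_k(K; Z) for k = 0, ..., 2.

We work with the vertex ordering v_0 < v_1 < v_2 < v_3 < v_4 < v_5. The simplices of K, each written with vertices in increasing order, are:

  0-simplices (6): [v_0], [v_1], [v_2], [v_3], [v_4], [v_5]
  1-simplices (12): [v_0,v_2], [v_0,v_3], [v_0,v_5], [v_1,v_3], [v_1,v_4], [v_1,v_5], [v_2,v_3], [v_2,v_4], [v_2,v_5], [v_3,v_4], [v_3,v_5], [v_4,v_5]
  2-simplices (6): [v_0,v_2,v_3], [v_0,v_3,v_5], [v_1,v_3,v_5], [v_1,v_4,v_5], [v_2,v_3,v_4], [v_2,v_4,v_5]

Hence C_0 ≅ Z^6, C_1 ≅ Z^12, C_2 ≅ Z^6.

Boundary ∂_1: C_1 → C_0 is given by ∂[p,q] = [q] − [p].
This gives a 6×12 integer matrix of rank 5; reducing to Smith normal form yields diagonal entries (1,1,1,1,1).

The boundary map ∂_2: C_2 → C_1 sends each 2-simplex [p,q,r] to [q,r] − [p,r] + [p,q]. For instance
  ∂[v_0,v_3,v_5] = [v_3,v_5] − [v_0,v_5] + [v_0,v_3],
  ∂[v_1,v_4,v_5] = [v_4,v_5] − [v_1,v_5] + [v_1,v_4].
This gives a 12×6 integer matrix of rank 6; reducing to Smith normal form yields diagonal entries (1,1,1,1,1,1).

Computing H_k = (kernel of ∂_k) / (image of ∂_{k+1}):

  H_0: rank C_0 − rank ∂_1 = 6 − 5 = 1, and the invariant factors of ∂_1 are all 1, so H_0 ≅ Z.
  H_1: rank ker ∂_1 − rank ∂_2 = (12 − 5) − 6 = 1, and the invariant factors of ∂_2 are all 1, so H_1 ≅ Z.
  H_2: rank ker ∂_2 − rank ∂_3 = (6 − 6) − 0 = 0, and there is no ∂_3, so H_2 ≅ 0.

As a check, the Euler characteristic is 6 − 12 + 6 = 0, which agrees with 1 − 1 + 0 = 0.

H_0 = Z,  H_1 = Z,  H_2 = 0.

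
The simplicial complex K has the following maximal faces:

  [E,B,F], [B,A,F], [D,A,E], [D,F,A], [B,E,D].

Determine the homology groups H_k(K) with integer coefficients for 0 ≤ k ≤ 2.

We work with the vertex ordering A < B < D < E < F. The simplices of K, each written with vertices in increasing order, are:

  0-simplices (5): A, B, D, E, F
  1-simplices (10): AB, AD, AE, AF, BD, BE, BF, DE, DF, EF
  2-simplices (5): ABF, ADE, ADF, BDE, BEF

giving chain groups C_0 ≅ Z^5, C_1 ≅ Z^10, C_2 ≅ Z^5.

The boundary map ∂_1: C_1 → C_0 maps an edge to its endpoints' difference, ∂[p,q] = q − p.
The resulting 5×10 matrix has rank 4, and its Smith normal form has invariant factors (1,1,1,1).

The boundary map ∂_2: C_2 → C_1 sends each 2-simplex [p,q,r] to [q,r] − [p,r] + [p,q]. For instance
  ∂ADF = DF − AF + AD,
  ∂ABF = BF − AF + AB.
This gives a 10×5 integer matrix of rank 5; reducing to Smith normal form yields diagonal entries (1,1,1,1,1).

Computing H_k = (kernel of ∂_k) / (image of ∂_{k+1}):

  H_0: rank C_0 − rank ∂_1 = 5 − 4 = 1, and the invariant factors of ∂_1 are all 1, so H_0 = Z.
  H_1: rank ker ∂_1 − rank ∂_2 = (10 − 4) − 5 = 1, and the invariant factors of ∂_2 are all 1, so H_1 = Z.
  H_2: rank ker ∂_2 − rank ∂_3 = (5 − 5) − 0 = 0, and there is no ∂_3, so H_2 = 0.

H_0 ≅ Z,  H_1 ≅ Z,  H_2 = 0.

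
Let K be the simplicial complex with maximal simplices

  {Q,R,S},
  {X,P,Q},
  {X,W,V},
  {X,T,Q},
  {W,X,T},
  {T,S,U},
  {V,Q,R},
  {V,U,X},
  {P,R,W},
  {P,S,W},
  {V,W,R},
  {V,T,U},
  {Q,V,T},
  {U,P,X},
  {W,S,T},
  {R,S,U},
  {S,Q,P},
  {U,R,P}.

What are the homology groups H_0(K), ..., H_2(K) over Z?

H_0 = Z,  H_1 = Z ⊕ Z/2,  H_2 = 0.

Fix the vertex order P < Q < R < S < T < U < V < W < X and write every simplex with vertices in increasing order. Then dim K = 2 and the simplices of K are:

  0-simplices (9): P, Q, R, S, T, U, V, W, X
  1-simplices (27): PQ, PR, PS, PU, PW, PX, QR, QS, QT, QV, QX, RS, RU, RV, RW, ST, SU, SW, TU, TV, TW, TX, UV, UX, VW, VX, WX
  2-simplices (18): PQS, PQX, PRU, PRW, PSW, PUX, QRS, QRV, QTV, QTX, RSU, RVW, STU, STW, TUV, TWX, UVX, VWX

Hence C_0 ≅ Z^9, C_1 ≅ Z^27, C_2 ≅ Z^18.

Boundary ∂_1: C_1 → C_0 maps an edge to its endpoints' difference, ∂[p,q] = q − p.
The 9×27 boundary matrix has rank 8 and Smith normal form diag(1,1,1,1,1,1,1,1).

Boundary ∂_2: C_2 → C_1 sends each 2-simplex [p,q,r] to [q,r] − [p,r] + [p,q]. For instance
  ∂STW = TW − SW + ST,
  ∂PUX = UX − PX + PU.
The 27×18 boundary matrix has rank 18 and Smith normal form diag(1,1,1,1,1,1,1,1,1,1,1,1,1,1,1,1,1,2).

Computing H_k = (kernel of ∂_k) / (image of ∂_{k+1}):

  H_0: rank C_0 − rank ∂_1 = 9 − 8 = 1, and the invariant factors of ∂_1 are all 1, so H_0 = Z.
  H_1: rank ker ∂_1 − rank ∂_2 = (27 − 8) − 18 = 1, and ∂_2 has invariant factor 2 > 1, so H_1 = Z ⊕ Z/2.
  H_2: rank ker ∂_2 − rank ∂_3 = (18 − 18) − 0 = 0, and there is no ∂_3, so H_2 = 0.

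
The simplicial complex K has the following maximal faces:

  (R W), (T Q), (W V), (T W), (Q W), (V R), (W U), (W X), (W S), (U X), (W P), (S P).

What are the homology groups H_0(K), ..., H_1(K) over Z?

H_0 ≅ Z,  H_1 ≅ Z^4.

K has 9 vertices, 12 edges.
rank ∂_0 = 0, rank ∂_1 = 8 ⇒ b_0 = 9 − 0 − 8 = 1; all invariant factors of ∂_1 are 1 so no torsion. So H_0 ≅ Z.
rank ∂_1 = 8, rank ∂_2 = 0 ⇒ b_1 = 12 − 8 − 0 = 4. So H_1 ≅ Z^4.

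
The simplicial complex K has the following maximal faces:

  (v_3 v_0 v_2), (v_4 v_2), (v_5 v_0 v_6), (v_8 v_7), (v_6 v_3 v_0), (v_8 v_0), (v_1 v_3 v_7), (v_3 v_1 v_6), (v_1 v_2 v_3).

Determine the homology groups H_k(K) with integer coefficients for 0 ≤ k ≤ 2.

Fix the vertex order v_0 < v_1 < v_2 < v_3 < v_4 < v_5 < v_6 < v_7 < v_8 and write every simplex with vertices in increasing order. Then dim K = 2 and the simplices of K are:

  0-simplices (9): [v_0], [v_1], [v_2], [v_3], [v_4], [v_5], [v_6], [v_7], [v_8]
  1-simplices (15): (15 of them)
  2-simplices (6): [v_0,v_2,v_3], [v_0,v_3,v_6], [v_0,v_5,v_6], [v_1,v_2,v_3], [v_1,v_3,v_6], [v_1,v_3,v_7]

so the chain groups are C_0 ≅ Z^9, C_1 ≅ Z^15, C_2 ≅ Z^6.

Boundary ∂_1: C_1 → C_0 maps an edge to its endpoints' difference, ∂[p,q] = q − p.
As a 9×15 matrix over Z this has rank 8, with invariant factors (1,1,1,1,1,1,1,1).

The boundary map ∂_2: C_2 → C_1 maps a triangle to the signed sum of its edges. For instance
  ∂[v_0,v_2,v_3] = [v_2,v_3] − [v_0,v_3] + [v_0,v_2],
  ∂[v_1,v_3,v_7] = [v_3,v_7] − [v_1,v_7] + [v_1,v_3].
The 15×6 boundary matrix has rank 6 and Smith normal form diag(1,1,1,1,1,1).

Reading off H_k = ker ∂_k / im ∂_{k+1}:

  H_0: rank C_0 − rank ∂_1 = 9 − 8 = 1, and the invariant factors of ∂_1 are all 1, so H_0 ≅ Z.
  H_1: rank ker ∂_1 − rank ∂_2 = (15 − 8) − 6 = 1, and the invariant factors of ∂_2 are all 1, so H_1 ≅ Z.
  H_2: rank ker ∂_2 − rank ∂_3 = (6 − 6) − 0 = 0, and there is no ∂_3, so H_2 ≅ 0.

H_0 ≅ Z,  H_1 ≅ Z,  H_2 = 0.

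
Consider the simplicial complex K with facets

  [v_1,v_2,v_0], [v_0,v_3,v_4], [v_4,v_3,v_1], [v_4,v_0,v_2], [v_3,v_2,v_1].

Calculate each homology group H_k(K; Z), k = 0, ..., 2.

H_0 ≅ Z,  H_1 ≅ Z,  H_2 = 0.

K has 5 vertices, 10 edges, 5 triangles.
rank ∂_0 = 0, rank ∂_1 = 4 ⇒ b_0 = 5 − 0 − 4 = 1; all invariant factors of ∂_1 are 1 so no torsion. So H_0 ≅ Z.
rank ∂_1 = 4, rank ∂_2 = 5 ⇒ b_1 = 10 − 4 − 5 = 1; all invariant factors of ∂_2 are 1 so no torsion. So H_1 ≅ Z.
rank ∂_2 = 5, rank ∂_3 = 0 ⇒ b_2 = 5 − 5 − 0 = 0. So H_2 ≅ 0.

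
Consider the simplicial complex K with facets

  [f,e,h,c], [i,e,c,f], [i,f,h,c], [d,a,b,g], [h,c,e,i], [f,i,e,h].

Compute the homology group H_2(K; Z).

H_2 = 0.

We work with the vertex ordering a < b < c < d < e < f < g < h < i. The simplices of K, each written with vertices in increasing order, are:

  0-simplices (9): a, b, c, d, e, f, g, h, i
  1-simplices (16): ab, ad, ag, bd, bg, ce, cf, ch, ci, dg, ef, eh, ei, fh, fi, hi
  2-simplices (14): abd, abg, adg, bdg, cef, ceh, cei, cfh, cfi, chi, efh, efi, ehi, fhi
  3-simplices (6): abdg, cefh, cefi, cehi, cfhi, efhi

so the chain groups are C_0 ≅ Z^9, C_1 ≅ Z^16, C_2 ≅ Z^14, C_3 ≅ Z^6.

The boundary map ∂_1: C_1 → C_0 maps an edge to its endpoints' difference, ∂[p,q] = q − p.
This gives a 9×16 integer matrix of rank 7; reducing to Smith normal form yields diagonal entries (1,1,1,1,1,1,1).

∂_2: C_2 → C_1 maps a triangle to the signed sum of its edges. For instance
  ∂efi = fi − ei + ef,
  ∂efh = fh − eh + ef.
This gives a 16×14 integer matrix of rank 9; reducing to Smith normal form yields diagonal entries (1,1,1,1,1,1,1,1,1).

Boundary ∂_3: C_3 → C_2 sends each 3-simplex σ to the alternating sum Σ_i (−1)^i (σ with its i-th vertex removed). For instance
  ∂abdg = bdg − adg + abg − abd,
  ∂cefh = efh − cfh + ceh − cef.
This gives a 14×6 integer matrix of rank 5; reducing to Smith normal form yields diagonal entries (1,1,1,1,1).

Computing H_k = (kernel of ∂_k) / (image of ∂_{k+1}):

  H_2: rank ker ∂_2 − rank ∂_3 = (14 − 9) − 5 = 0, and the invariant factors of ∂_3 are all 1, so H_2 ≅ 0.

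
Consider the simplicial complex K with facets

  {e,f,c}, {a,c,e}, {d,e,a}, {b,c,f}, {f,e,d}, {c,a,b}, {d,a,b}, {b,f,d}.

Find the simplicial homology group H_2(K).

We work with the vertex ordering a < b < c < d < e < f. The simplices of K, each written with vertices in increasing order, are:

  0-simplices (6): a, b, c, d, e, f
  1-simplices (12): ab, ac, ad, ae, bc, bd, bf, ce, cf, de, df, ef
  2-simplices (8): abc, abd, ace, ade, bcf, bdf, cef, def

Hence C_0 ≅ Z^6, C_1 ≅ Z^12, C_2 ≅ Z^8.

The boundary map ∂_1: C_1 → C_0 maps an edge to its endpoints' difference, ∂[p,q] = q − p. For instance
  ∂bf = f − b.
The 6×12 boundary matrix has rank 5 and Smith normal form diag(1,1,1,1,1).

The boundary map ∂_2: C_2 → C_1 acts by ∂[p,q,r] = [q,r] − [p,r] + [p,q]. For instance
  ∂def = ef − df + de,
  ∂cef = ef − cf + ce.
The resulting 12×8 matrix has rank 7, and its Smith normal form has invariant factors (1,1,1,1,1,1,1).

Now H_k = ker ∂_k / im ∂_{k+1}, so:

  H_2: rank ker ∂_2 − rank ∂_3 = (8 − 7) − 0 = 1, and there is no ∂_3, so H_2 = Z.

H_2 = Z.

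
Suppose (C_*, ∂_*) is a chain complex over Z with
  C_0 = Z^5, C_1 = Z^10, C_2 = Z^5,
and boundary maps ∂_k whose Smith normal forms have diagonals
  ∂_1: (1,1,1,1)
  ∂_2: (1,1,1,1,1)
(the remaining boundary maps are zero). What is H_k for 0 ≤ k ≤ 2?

H_0 ≅ Z,  H_1 ≅ Z,  H_2 = 0.

H_0: b_0 = 5 − 0 − 4 = 1; torsion from ∂_1 factors > 1: none. So H_0 ≅ Z.
H_1: b_1 = 10 − 4 − 5 = 1; torsion from ∂_2 factors > 1: none. So H_1 ≅ Z.
H_2: b_2 = 5 − 5 − 0 = 0; torsion from ∂_3 factors > 1: none. So H_2 ≅ 0.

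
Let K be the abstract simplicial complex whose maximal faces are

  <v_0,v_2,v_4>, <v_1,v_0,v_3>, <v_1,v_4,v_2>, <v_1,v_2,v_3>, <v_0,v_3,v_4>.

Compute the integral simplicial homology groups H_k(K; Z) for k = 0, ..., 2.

Take the total order v_0 < v_1 < v_2 < v_3 < v_4 on the vertex set. Then K (dimension 2) consists of the simplices:

  0-simplices (5): [v_0], [v_1], [v_2], [v_3], [v_4]
  1-simplices (10): [v_0,v_1], [v_0,v_2], [v_0,v_3], [v_0,v_4], [v_1,v_2], [v_1,v_3], [v_1,v_4], [v_2,v_3], [v_2,v_4], [v_3,v_4]
  2-simplices (5): [v_0,v_1,v_3], [v_0,v_2,v_4], [v_0,v_3,v_4], [v_1,v_2,v_3], [v_1,v_2,v_4]

so the chain groups are C_0 ≅ Z^5, C_1 ≅ Z^10, C_2 ≅ Z^5.

The boundary map ∂_1: C_1 → C_0 is given by ∂[p,q] = [q] − [p]. For instance
  ∂[v_1,v_3] = [v_3] − [v_1].
This gives a 5×10 integer matrix of rank 4; reducing to Smith normal form yields diagonal entries (1,1,1,1).

∂_2: C_2 → C_1 acts by ∂[p,q,r] = [q,r] − [p,r] + [p,q]. For instance
  ∂[v_0,v_1,v_3] = [v_1,v_3] − [v_0,v_3] + [v_0,v_1],
  ∂[v_1,v_2,v_3] = [v_2,v_3] − [v_1,v_3] + [v_1,v_2].
This gives a 10×5 integer matrix of rank 5; reducing to Smith normal form yields diagonal entries (1,1,1,1,1).

Computing H_k = (kernel of ∂_k) / (image of ∂_{k+1}):

  H_0: rank C_0 − rank ∂_1 = 5 − 4 = 1, and the invariant factors of ∂_1 are all 1, so H_0 ≅ Z.
  H_1: rank ker ∂_1 − rank ∂_2 = (10 − 4) − 5 = 1, and the invariant factors of ∂_2 are all 1, so H_1 ≅ Z.
  H_2: rank ker ∂_2 − rank ∂_3 = (5 − 5) − 0 = 0, and there is no ∂_3, so H_2 ≅ 0.

(K is a triangulation of the Möbius band.)

H_0 = Z,  H_1 = Z,  H_2 = 0.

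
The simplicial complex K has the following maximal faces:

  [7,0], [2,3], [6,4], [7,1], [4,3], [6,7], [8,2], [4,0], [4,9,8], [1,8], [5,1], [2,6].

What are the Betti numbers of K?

b_0 = 1, b_1 = 4, b_2 = 0.

Take the total order 0 < 1 < 2 < 3 < 4 < 5 < 6 < 7 < 8 < 9 on the vertex set. Then K (dimension 2) consists of the simplices:

  0-simplices (10): [0], [1], [2], [3], [4], [5], [6], [7], [8], [9]
  1-simplices (14): [0,4], [0,7], [1,5], [1,7], [1,8], [2,3], [2,6], [2,8], [3,4], [4,6], [4,8], [4,9], [6,7], [8,9]
  2-simplices (1): [4,8,9]

Hence C_0 ≅ Z^10, C_1 ≅ Z^14, C_2 ≅ Z^1.

The boundary map ∂_1: C_1 → C_0 sends each edge [p,q] (with p < q) to q − p. For instance
  ∂[1,8] = [8] − [1].
This gives a 10×14 integer matrix of rank 9; reducing to Smith normal form yields diagonal entries (1,1,1,1,1,1,1,1,1).

Boundary ∂_2: C_2 → C_1 acts by ∂[p,q,r] = [q,r] − [p,r] + [p,q]. For instance
  ∂[4,8,9] = [8,9] − [4,9] + [4,8].
As a 14×1 matrix over Z this has rank 1, with invariant factors (1).

Computing H_k = (kernel of ∂_k) / (image of ∂_{k+1}):

  H_0: rank C_0 − rank ∂_1 = 10 − 9 = 1, and the invariant factors of ∂_1 are all 1, so H_0 ≅ Z.
  H_1: rank ker ∂_1 − rank ∂_2 = (14 − 9) − 1 = 4, and the invariant factors of ∂_2 are all 1, so H_1 ≅ Z^4.
  H_2: rank ker ∂_2 − rank ∂_3 = (1 − 1) − 0 = 0, and there is no ∂_3, so H_2 ≅ 0.

As a check, the Euler characteristic is 10 − 14 + 1 = -3, which agrees with 1 − 4 + 0 = -3.

Hence the Betti numbers are b_0 = 1, b_1 = 4, b_2 = 0.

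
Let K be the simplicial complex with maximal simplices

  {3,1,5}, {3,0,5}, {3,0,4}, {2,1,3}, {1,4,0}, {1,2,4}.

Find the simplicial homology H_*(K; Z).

Order the vertices as 0 < 1 < 2 < 3 < 4 < 5. Listing each simplex with vertices in this order, K has dimension 2 with simplices:

  0-simplices (6): [0], [1], [2], [3], [4], [5]
  1-simplices (12): [0,1], [0,3], [0,4], [0,5], [1,2], [1,3], [1,4], [1,5], [2,3], [2,4], [3,4], [3,5]
  2-simplices (6): [0,1,4], [0,3,4], [0,3,5], [1,2,3], [1,2,4], [1,3,5]

so the chain groups are C_0 ≅ Z^6, C_1 ≅ Z^12, C_2 ≅ Z^6.

The boundary map ∂_1: C_1 → C_0 sends each edge [p,q] (with p < q) to q − p. For instance
  ∂[3,4] = [4] − [3].
As a 6×12 matrix over Z this has rank 5, with invariant factors (1,1,1,1,1).

The boundary map ∂_2: C_2 → C_1 sends each 2-simplex [p,q,r] to [q,r] − [p,r] + [p,q]. For instance
  ∂[0,3,5] = [3,5] − [0,5] + [0,3],
  ∂[0,1,4] = [1,4] − [0,4] + [0,1].
The resulting 12×6 matrix has rank 6, and its Smith normal form has invariant factors (1,1,1,1,1,1).

From H_k ≅ ker(∂_k) / im(∂_{k+1}) we obtain:

  H_0: rank C_0 − rank ∂_1 = 6 − 5 = 1, and the invariant factors of ∂_1 are all 1, so H_0 ≅ Z.
  H_1: rank ker ∂_1 − rank ∂_2 = (12 − 5) − 6 = 1, and the invariant factors of ∂_2 are all 1, so H_1 ≅ Z.
  H_2: rank ker ∂_2 − rank ∂_3 = (6 − 6) − 0 = 0, and there is no ∂_3, so H_2 ≅ 0.

(K is a triangulation of the cylinder S^1 x I.)

H_0 ≅ Z,  H_1 ≅ Z,  H_2 = 0.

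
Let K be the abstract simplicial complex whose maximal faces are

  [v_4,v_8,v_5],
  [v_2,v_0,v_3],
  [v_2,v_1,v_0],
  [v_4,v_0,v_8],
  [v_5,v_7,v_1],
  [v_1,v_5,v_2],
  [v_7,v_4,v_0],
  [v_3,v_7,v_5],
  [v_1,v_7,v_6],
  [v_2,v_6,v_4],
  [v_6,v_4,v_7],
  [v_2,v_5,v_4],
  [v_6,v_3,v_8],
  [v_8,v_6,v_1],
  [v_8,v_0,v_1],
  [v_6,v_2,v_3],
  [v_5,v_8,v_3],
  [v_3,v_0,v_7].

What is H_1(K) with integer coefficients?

We work with the vertex ordering v_0 < v_1 < v_2 < v_3 < v_4 < v_5 < v_6 < v_7 < v_8. The simplices of K, each written with vertices in increasing order, are:

  0-simplices (9): [v_0], [v_1], [v_2], [v_3], [v_4], [v_5], [v_6], [v_7], [v_8]
  1-simplices (27): (27 of them)
  2-simplices (18): (18 of them)

giving chain groups C_0 ≅ Z^9, C_1 ≅ Z^27, C_2 ≅ Z^18.

∂_1: C_1 → C_0 sends each edge [p,q] (with p < q) to q − p. For instance
  ∂[v_5,v_7] = [v_7] − [v_5].
This gives a 9×27 integer matrix of rank 8; reducing to Smith normal form yields diagonal entries (1,1,1,1,1,1,1,1).

Boundary ∂_2: C_2 → C_1 acts by ∂[p,q,r] = [q,r] − [p,r] + [p,q]. For instance
  ∂[v_1,v_6,v_7] = [v_6,v_7] − [v_1,v_7] + [v_1,v_6],
  ∂[v_3,v_5,v_8] = [v_5,v_8] − [v_3,v_8] + [v_3,v_5].
The 27×18 boundary matrix has rank 17 and Smith normal form diag(1,1,1,1,1,1,1,1,1,1,1,1,1,1,1,1,1).

From H_k ≅ ker(∂_k) / im(∂_{k+1}) we obtain:

  H_1: rank ker ∂_1 − rank ∂_2 = (27 − 8) − 17 = 2, and the invariant factors of ∂_2 are all 1, so H_1 ≅ Z^2.

H_1 ≅ Z^2.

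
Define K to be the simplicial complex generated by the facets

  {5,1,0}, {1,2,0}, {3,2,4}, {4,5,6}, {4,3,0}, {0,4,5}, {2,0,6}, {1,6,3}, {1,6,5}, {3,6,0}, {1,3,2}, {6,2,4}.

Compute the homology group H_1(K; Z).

Take the total order 0 < 1 < 2 < 3 < 4 < 5 < 6 on the vertex set. Then K (dimension 2) consists of the simplices:

  0-simplices (7): [0], [1], [2], [3], [4], [5], [6]
  1-simplices (18): [0,1], [0,2], [0,3], [0,4], [0,5], [0,6], [1,2], [1,3], [1,5], [1,6], [2,3], [2,4], [2,6], [3,4], [3,6], [4,5], [4,6], [5,6]
  2-simplices (12): [0,1,2], [0,1,5], [0,2,6], [0,3,4], [0,3,6], [0,4,5], [1,2,3], [1,3,6], [1,5,6], [2,3,4], [2,4,6], [4,5,6]

Hence C_0 ≅ Z^7, C_1 ≅ Z^18, C_2 ≅ Z^12.

Boundary ∂_1: C_1 → C_0 is given by ∂[p,q] = [q] − [p]. For instance
  ∂[2,6] = [6] − [2].
The resulting 7×18 matrix has rank 6, and its Smith normal form has invariant factors (1,1,1,1,1,1).

The boundary map ∂_2: C_2 → C_1 acts by ∂[p,q,r] = [q,r] − [p,r] + [p,q]. For instance
  ∂[2,3,4] = [3,4] − [2,4] + [2,3],
  ∂[0,1,5] = [1,5] − [0,5] + [0,1].
As a 18×12 matrix over Z this has rank 12, with invariant factors (1,1,1,1,1,1,1,1,1,1,1,2).

Now H_k = ker ∂_k / im ∂_{k+1}, so:

  H_1: rank ker ∂_1 − rank ∂_2 = (18 − 6) − 12 = 0, and ∂_2 has invariant factor 2 > 1, so H_1 ≅ Z/2.

H_1 = Z/2.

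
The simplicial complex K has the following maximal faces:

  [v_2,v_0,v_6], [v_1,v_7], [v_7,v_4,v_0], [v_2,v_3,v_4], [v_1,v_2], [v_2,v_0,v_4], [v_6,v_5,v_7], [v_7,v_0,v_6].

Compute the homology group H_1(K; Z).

H_1 ≅ Z.

We work with the vertex ordering v_0 < v_1 < v_2 < v_3 < v_4 < v_5 < v_6 < v_7. The simplices of K, each written with vertices in increasing order, are:

  0-simplices (8): [v_0], [v_1], [v_2], [v_3], [v_4], [v_5], [v_6], [v_7]
  1-simplices (14): [v_0,v_2], [v_0,v_4], [v_0,v_6], [v_0,v_7], [v_1,v_2], [v_1,v_7], [v_2,v_3], [v_2,v_4], [v_2,v_6], [v_3,v_4], [v_4,v_7], [v_5,v_6], [v_5,v_7], [v_6,v_7]
  2-simplices (6): [v_0,v_2,v_4], [v_0,v_2,v_6], [v_0,v_4,v_7], [v_0,v_6,v_7], [v_2,v_3,v_4], [v_5,v_6,v_7]

giving chain groups C_0 ≅ Z^8, C_1 ≅ Z^14, C_2 ≅ Z^6.

The boundary map ∂_1: C_1 → C_0 is given by ∂[p,q] = [q] − [p]. For instance
  ∂[v_0,v_4] = [v_4] − [v_0].
The 8×14 boundary matrix has rank 7 and Smith normal form diag(1,1,1,1,1,1,1).

Boundary ∂_2: C_2 → C_1 sends each 2-simplex [p,q,r] to [q,r] − [p,r] + [p,q]. For instance
  ∂[v_5,v_6,v_7] = [v_6,v_7] − [v_5,v_7] + [v_5,v_6],
  ∂[v_0,v_6,v_7] = [v_6,v_7] − [v_0,v_7] + [v_0,v_6].
As a 14×6 matrix over Z this has rank 6, with invariant factors (1,1,1,1,1,1).

Reading off H_k = ker ∂_k / im ∂_{k+1}:

  H_1: rank ker ∂_1 − rank ∂_2 = (14 − 7) − 6 = 1, and the invariant factors of ∂_2 are all 1, so H_1 ≅ Z.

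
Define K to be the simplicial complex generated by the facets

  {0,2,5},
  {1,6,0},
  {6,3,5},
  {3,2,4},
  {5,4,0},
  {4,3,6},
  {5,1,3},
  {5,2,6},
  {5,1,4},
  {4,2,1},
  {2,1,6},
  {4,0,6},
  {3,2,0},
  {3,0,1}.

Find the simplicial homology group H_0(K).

Order the vertices as 0 < 1 < 2 < 3 < 4 < 5 < 6. Listing each simplex with vertices in this order, K has dimension 2 with simplices:

  0-simplices (7): [0], [1], [2], [3], [4], [5], [6]
  1-simplices (21): [0,1], [0,2], [0,3], [0,4], [0,5], [0,6], [1,2], [1,3], [1,4], [1,5], [1,6], [2,3], [2,4], [2,5], [2,6], [3,4], [3,5], [3,6], [4,5], [4,6], [5,6]
  2-simplices (14): [0,1,3], [0,1,6], [0,2,3], [0,2,5], [0,4,5], [0,4,6], [1,2,4], [1,2,6], [1,3,5], [1,4,5], [2,3,4], [2,5,6], [3,4,6], [3,5,6]

so the chain groups are C_0 ≅ Z^7, C_1 ≅ Z^21, C_2 ≅ Z^14.

∂_1: C_1 → C_0 is given by ∂[p,q] = [q] − [p].
As a 7×21 matrix over Z this has rank 6, with invariant factors (1,1,1,1,1,1).

∂_2: C_2 → C_1 sends each 2-simplex [p,q,r] to [q,r] − [p,r] + [p,q]. For instance
  ∂[2,5,6] = [5,6] − [2,6] + [2,5],
  ∂[0,1,3] = [1,3] − [0,3] + [0,1].
The resulting 21×14 matrix has rank 13, and its Smith normal form has invariant factors (1,1,1,1,1,1,1,1,1,1,1,1,1).

From H_k ≅ ker(∂_k) / im(∂_{k+1}) we obtain:

  H_0: rank C_0 − rank ∂_1 = 7 − 6 = 1, and the invariant factors of ∂_1 are all 1, so H_0 ≅ Z.

(K is a triangulation of the torus T^2.)

H_0 = Z.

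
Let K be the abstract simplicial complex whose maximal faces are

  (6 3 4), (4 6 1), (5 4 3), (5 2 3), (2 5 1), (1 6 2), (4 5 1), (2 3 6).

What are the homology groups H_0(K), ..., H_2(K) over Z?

Order the vertices as 1 < 2 < 3 < 4 < 5 < 6. Listing each simplex with vertices in this order, K has dimension 2 with simplices:

  0-simplices (6): [1], [2], [3], [4], [5], [6]
  1-simplices (12): [1,2], [1,4], [1,5], [1,6], [2,3], [2,5], [2,6], [3,4], [3,5], [3,6], [4,5], [4,6]
  2-simplices (8): [1,2,5], [1,2,6], [1,4,5], [1,4,6], [2,3,5], [2,3,6], [3,4,5], [3,4,6]

Hence C_0 ≅ Z^6, C_1 ≅ Z^12, C_2 ≅ Z^8.

Boundary ∂_1: C_1 → C_0 maps an edge to its endpoints' difference, ∂[p,q] = q − p. For instance
  ∂[1,2] = [2] − [1].
The resulting 6×12 matrix has rank 5, and its Smith normal form has invariant factors (1,1,1,1,1).

∂_2: C_2 → C_1 maps a triangle to the signed sum of its edges. For instance
  ∂[1,4,6] = [4,6] − [1,6] + [1,4],
  ∂[3,4,5] = [4,5] − [3,5] + [3,4].
As a 12×8 matrix over Z this has rank 7, with invariant factors (1,1,1,1,1,1,1).

Now H_k = ker ∂_k / im ∂_{k+1}, so:

  H_0: rank C_0 − rank ∂_1 = 6 − 5 = 1, and the invariant factors of ∂_1 are all 1, so H_0 = Z.
  H_1: rank ker ∂_1 − rank ∂_2 = (12 − 5) − 7 = 0, and the invariant factors of ∂_2 are all 1, so H_1 = 0.
  H_2: rank ker ∂_2 − rank ∂_3 = (8 − 7) − 0 = 1, and there is no ∂_3, so H_2 = Z.

As a check, the Euler characteristic is 6 − 12 + 8 = 2, which agrees with 1 − 0 + 1 = 2.

H_0 = Z,  H_1 = 0,  H_2 = Z.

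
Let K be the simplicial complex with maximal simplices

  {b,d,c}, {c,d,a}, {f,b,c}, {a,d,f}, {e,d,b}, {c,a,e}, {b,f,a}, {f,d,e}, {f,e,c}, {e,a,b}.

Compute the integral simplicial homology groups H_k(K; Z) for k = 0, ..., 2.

K has 6 vertices, 15 edges, 10 triangles.
rank ∂_0 = 0, rank ∂_1 = 5 ⇒ b_0 = 6 − 0 − 5 = 1; all invariant factors of ∂_1 are 1 so no torsion. So H_0 ≅ Z.
rank ∂_1 = 5, rank ∂_2 = 10 ⇒ b_1 = 15 − 5 − 10 = 0; ∂_2 has invariant factor(s) [2] giving torsion. So H_1 ≅ Z_2.
rank ∂_2 = 10, rank ∂_3 = 0 ⇒ b_2 = 10 − 10 − 0 = 0. So H_2 ≅ 0.

H_0 ≅ Z,  H_1 ≅ Z_2,  H_2 = 0.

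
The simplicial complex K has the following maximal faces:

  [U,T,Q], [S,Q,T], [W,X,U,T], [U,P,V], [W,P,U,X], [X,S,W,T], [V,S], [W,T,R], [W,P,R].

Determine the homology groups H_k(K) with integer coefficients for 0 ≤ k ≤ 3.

H_0 ≅ Z,  H_1 ≅ Z,  H_2 = 0,  H_3 = 0.

Order the vertices as P < Q < R < S < T < U < V < W < X. Listing each simplex with vertices in this order, K has dimension 3 with simplices:

  0-simplices (9): P, Q, R, S, T, U, V, W, X
  1-simplices (21): PR, PU, PV, PW, PX, QS, QT, QU, RT, RW, ST, SV, SW, SX, TU, TW, TX, UV, UW, UX, WX
  2-simplices (15): PRW, PUV, PUW, PUX, PWX, QST, QTU, RTW, STW, STX, SWX, TUW, TUX, TWX, UWX
  3-simplices (3): PUWX, STWX, TUWX

so the chain groups are C_0 ≅ Z^9, C_1 ≅ Z^21, C_2 ≅ Z^15, C_3 ≅ Z^3.

The boundary map ∂_1: C_1 → C_0 maps an edge to its endpoints' difference, ∂[p,q] = q − p.
The 9×21 boundary matrix has rank 8 and Smith normal form diag(1,1,1,1,1,1,1,1).

The boundary map ∂_2: C_2 → C_1 sends each 2-simplex [p,q,r] to [q,r] − [p,r] + [p,q]. For instance
  ∂STW = TW − SW + ST,
  ∂PRW = RW − PW + PR.
The resulting 21×15 matrix has rank 12, and its Smith normal form has invariant factors (1,1,1,1,1,1,1,1,1,1,1,1).

The boundary map ∂_3: C_3 → C_2 sends each 3-simplex σ to the alternating sum Σ_i (−1)^i (σ with its i-th vertex removed). For instance
  ∂STWX = TWX − SWX + STX − STW,
  ∂TUWX = UWX − TWX + TUX − TUW.
This gives a 15×3 integer matrix of rank 3; reducing to Smith normal form yields diagonal entries (1,1,1).

From H_k ≅ ker(∂_k) / im(∂_{k+1}) we obtain:

  H_0: rank C_0 − rank ∂_1 = 9 − 8 = 1, and the invariant factors of ∂_1 are all 1, so H_0 ≅ Z.
  H_1: rank ker ∂_1 − rank ∂_2 = (21 − 8) − 12 = 1, and the invariant factors of ∂_2 are all 1, so H_1 ≅ Z.
  H_2: rank ker ∂_2 − rank ∂_3 = (15 − 12) − 3 = 0, and the invariant factors of ∂_3 are all 1, so H_2 ≅ 0.
  H_3: rank ker ∂_3 − rank ∂_4 = (3 − 3) − 0 = 0, and there is no ∂_4, so H_3 ≅ 0.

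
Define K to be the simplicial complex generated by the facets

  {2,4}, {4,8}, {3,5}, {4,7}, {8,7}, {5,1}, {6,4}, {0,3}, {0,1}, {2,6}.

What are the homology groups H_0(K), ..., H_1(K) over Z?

H_0 ≅ Z^2,  H_1 ≅ Z^3.

Order the vertices as 0 < 1 < 2 < 3 < 4 < 5 < 6 < 7 < 8. Listing each simplex with vertices in this order, K has dimension 1 with simplices:

  0-simplices (9): [0], [1], [2], [3], [4], [5], [6], [7], [8]
  1-simplices (10): [0,1], [0,3], [1,5], [2,4], [2,6], [3,5], [4,6], [4,7], [4,8], [7,8]

so the chain groups are C_0 ≅ Z^9, C_1 ≅ Z^10.

The boundary map ∂_1: C_1 → C_0 maps an edge to its endpoints' difference, ∂[p,q] = q − p. For instance
  ∂[4,8] = [8] − [4].
The 9×10 boundary matrix has rank 7 and Smith normal form diag(1,1,1,1,1,1,1).

From H_k ≅ ker(∂_k) / im(∂_{k+1}) we obtain:

  H_0: rank C_0 − rank ∂_1 = 9 − 7 = 2, and the invariant factors of ∂_1 are all 1, so H_0 ≅ Z^2.
  H_1: rank ker ∂_1 − rank ∂_2 = (10 − 7) − 0 = 3, and there is no ∂_2, so H_1 ≅ Z^3.

As a check, the Euler characteristic is 9 − 10 = -1, which agrees with 2 − 3 = -1.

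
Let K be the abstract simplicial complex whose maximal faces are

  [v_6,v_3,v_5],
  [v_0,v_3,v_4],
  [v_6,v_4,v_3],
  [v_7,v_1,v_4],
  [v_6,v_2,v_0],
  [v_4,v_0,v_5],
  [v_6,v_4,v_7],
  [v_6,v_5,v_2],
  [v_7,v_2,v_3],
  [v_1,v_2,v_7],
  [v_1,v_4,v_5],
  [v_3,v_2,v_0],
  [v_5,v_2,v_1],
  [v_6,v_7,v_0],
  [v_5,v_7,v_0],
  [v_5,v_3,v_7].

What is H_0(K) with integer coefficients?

H_0 ≅ Z.

We work with the vertex ordering v_0 < v_1 < v_2 < v_3 < v_4 < v_5 < v_6 < v_7. The simplices of K, each written with vertices in increasing order, are:

  0-simplices (8): [v_0], [v_1], [v_2], [v_3], [v_4], [v_5], [v_6], [v_7]
  1-simplices (24): (24 of them)
  2-simplices (16): (16 of them)

so the chain groups are C_0 ≅ Z^8, C_1 ≅ Z^24, C_2 ≅ Z^16.

∂_1: C_1 → C_0 is given by ∂[p,q] = [q] − [p].
As a 8×24 matrix over Z this has rank 7, with invariant factors (1,1,1,1,1,1,1).

Boundary ∂_2: C_2 → C_1 acts by ∂[p,q,r] = [q,r] − [p,r] + [p,q]. For instance
  ∂[v_0,v_3,v_4] = [v_3,v_4] − [v_0,v_4] + [v_0,v_3],
  ∂[v_1,v_4,v_5] = [v_4,v_5] − [v_1,v_5] + [v_1,v_4].
The 24×16 boundary matrix has rank 15 and Smith normal form diag(1,1,1,1,1,1,1,1,1,1,1,1,1,1,1).

From H_k ≅ ker(∂_k) / im(∂_{k+1}) we obtain:

  H_0: rank C_0 − rank ∂_1 = 8 − 7 = 1, and the invariant factors of ∂_1 are all 1, so H_0 ≅ Z.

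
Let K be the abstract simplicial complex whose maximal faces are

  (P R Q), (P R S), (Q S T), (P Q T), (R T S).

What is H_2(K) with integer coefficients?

H_2 ≅ 0.

K has 5 vertices, 10 edges, 5 triangles.
rank ∂_2 = 5, rank ∂_3 = 0 ⇒ b_2 = 5 − 5 − 0 = 0. So H_2 ≅ 0.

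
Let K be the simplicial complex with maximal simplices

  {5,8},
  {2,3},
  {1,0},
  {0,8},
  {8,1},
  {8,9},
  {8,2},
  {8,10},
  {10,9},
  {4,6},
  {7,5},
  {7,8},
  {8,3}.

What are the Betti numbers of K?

We work with the vertex ordering 0 < 1 < 2 < 3 < 4 < 5 < 6 < 7 < 8 < 9 < 10. The simplices of K, each written with vertices in increasing order, are:

  0-simplices (11): [0], [1], [2], [3], [4], [5], [6], [7], [8], [9], [10]
  1-simplices (13): [0,1], [0,8], [1,8], [2,3], [2,8], [3,8], [4,6], [5,7], [5,8], [7,8], [8,9], [8,10], [9,10]

Hence C_0 ≅ Z^11, C_1 ≅ Z^13.

∂_1: C_1 → C_0 is given by ∂[p,q] = [q] − [p]. For instance
  ∂[8,9] = [9] − [8].
The resulting 11×13 matrix has rank 9, and its Smith normal form has invariant factors (1,1,1,1,1,1,1,1,1).

Reading off H_k = ker ∂_k / im ∂_{k+1}:

  H_0: rank C_0 − rank ∂_1 = 11 − 9 = 2, and the invariant factors of ∂_1 are all 1, so H_0 = Z^2.
  H_1: rank ker ∂_1 − rank ∂_2 = (13 − 9) − 0 = 4, and there is no ∂_2, so H_1 = Z^4.

Hence the Betti numbers are b_0 = 2, b_1 = 4.

b_0 = 2, b_1 = 4.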